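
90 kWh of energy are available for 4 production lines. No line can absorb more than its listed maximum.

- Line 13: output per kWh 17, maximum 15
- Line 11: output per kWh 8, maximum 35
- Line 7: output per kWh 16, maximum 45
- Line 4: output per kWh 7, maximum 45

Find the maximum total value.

Rank by output per kWh: Line 13 17 > Line 7 16 > Line 11 8 > Line 4 7.
Line 13: +15 to 15 (cap) — 75 left.
Line 7 takes 45 to reach its cap of 45 — 30 left.
Line 11 has room for 35 but only 30 remain, so it gets 30.
Total = 17×15 + 8×30 + 16×45 = 1215.

1215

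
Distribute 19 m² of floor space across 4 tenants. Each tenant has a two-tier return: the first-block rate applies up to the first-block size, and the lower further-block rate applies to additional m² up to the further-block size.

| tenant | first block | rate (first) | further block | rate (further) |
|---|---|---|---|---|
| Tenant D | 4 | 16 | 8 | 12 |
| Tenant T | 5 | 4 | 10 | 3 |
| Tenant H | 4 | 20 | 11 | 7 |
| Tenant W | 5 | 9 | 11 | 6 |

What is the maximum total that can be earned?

267

Rank every tier by rate: Tenant H/T1 20 > Tenant D/T1 16 > Tenant D/T2 12 > Tenant W/T1 9 > Tenant H/T2 7 > Tenant W/T2 6 > Tenant T/T1 4 > Tenant T/T2 3.
Fill Tenant H T1 block (4 at 20) — 15 left.
Tenant D T1 at 16: fill all 4 — 11 left.
Tenant D T2 at 12: fill all 8 — 3 left.
3 remain; put them into Tenant W T1 at 9.
Total = 20×4 + 16×4 + 12×8 + 9×3 = 267.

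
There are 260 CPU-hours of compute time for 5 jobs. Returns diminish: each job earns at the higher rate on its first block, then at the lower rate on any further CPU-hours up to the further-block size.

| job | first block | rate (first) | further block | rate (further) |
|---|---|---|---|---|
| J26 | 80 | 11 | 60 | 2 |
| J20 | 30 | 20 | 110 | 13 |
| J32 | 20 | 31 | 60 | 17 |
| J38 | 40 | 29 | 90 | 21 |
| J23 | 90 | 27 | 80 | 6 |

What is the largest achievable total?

6500

Treat each block as its own option and order by rate: J32/tier1 31 > J38/tier1 29 > J23/tier1 27 > J38/tier2 21 > J20/tier1 20 > J32/tier2 17 > J20/tier2 13 > J26/tier1 11 > J23/tier2 6 > J26/tier2 2.
J32/tier1 (31): +20 ; 240 left.
J38/tier1 (29): +40 ; 200 left.
Fill J23 tier1 block (90 at 27) ; 110 left.
J38 tier2 at 21: fill all 90 ; 20 left.
J20 tier1 at 20: only 20 left, fill 20.
Total = 31×20 + 29×40 + 27×90 + 21×90 + 20×20 = 6500.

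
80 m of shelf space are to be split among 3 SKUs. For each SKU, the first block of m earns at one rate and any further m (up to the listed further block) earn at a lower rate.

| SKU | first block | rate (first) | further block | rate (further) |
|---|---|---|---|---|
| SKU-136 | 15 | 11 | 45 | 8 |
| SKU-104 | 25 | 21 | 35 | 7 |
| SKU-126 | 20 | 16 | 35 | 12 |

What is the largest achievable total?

Order all 6 blocks by rate: SKU-104/T1 21 > SKU-126/T1 16 > SKU-126/T2 12 > SKU-136/T1 11 > SKU-136/T2 8 > SKU-104/T2 7.
SKU-104/T1 (21): +25 → 55 left.
Fill SKU-126 T1 block (20 at 16) → 35 left.
SKU-126 T2 at 12: fill all 35 → 0 left.
Total = 21×25 + 16×20 + 12×35 = 1265.

1265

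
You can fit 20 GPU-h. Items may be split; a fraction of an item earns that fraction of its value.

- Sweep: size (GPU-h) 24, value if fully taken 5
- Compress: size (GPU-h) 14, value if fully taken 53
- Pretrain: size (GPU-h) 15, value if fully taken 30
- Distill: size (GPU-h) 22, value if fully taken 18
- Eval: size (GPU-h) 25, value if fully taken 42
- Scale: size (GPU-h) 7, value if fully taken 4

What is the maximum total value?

65

Best value per unit of size first: Compress 53/14≈3.79, Pretrain 30/15≈2, Eval 42/25≈1.68, Distill 18/22≈0.818, Scale 4/7≈0.571, Sweep 5/24≈0.208.
Take all of Compress (14 GPU-h, value 53) — 6 GPU-h left.
Fill the last 6 GPU-h with part of Pretrain: 6/15 of it earns 12.
Total value = 65.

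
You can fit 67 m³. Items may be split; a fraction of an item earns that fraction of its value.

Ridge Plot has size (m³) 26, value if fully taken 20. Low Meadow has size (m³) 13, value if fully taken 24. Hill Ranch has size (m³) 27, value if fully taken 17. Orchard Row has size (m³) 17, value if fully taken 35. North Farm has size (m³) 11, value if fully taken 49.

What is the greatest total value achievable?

Best value per unit of size first: North Farm 49/11≈4.45, Orchard Row 35/17≈2.06, Low Meadow 24/13≈1.85, Ridge Plot 20/26≈0.769, Hill Ranch 17/27≈0.63.
North Farm: take in full, 11 m³ for value 49 ; 56 left.
All 17 m³ of Orchard Row fit (value 35) ; 39 remain.
Take all of Low Meadow (13 m³, value 24) ; 26 m³ left.
Ridge Plot: take in full, 26 m³ for value 20 ; 0 left.
Total value = 128.

128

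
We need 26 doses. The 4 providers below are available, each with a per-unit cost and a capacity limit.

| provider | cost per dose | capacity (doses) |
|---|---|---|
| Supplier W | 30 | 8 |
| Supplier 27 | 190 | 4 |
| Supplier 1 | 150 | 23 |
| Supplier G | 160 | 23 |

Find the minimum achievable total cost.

Cheapest first:
Take 8 from Supplier W at 30 → need 18 more.
Take 18 from Supplier 1 at 150 to finish.
Supplier G, Supplier 27: unused.
Cost = 8×30 + 18×150 = 2940.

2940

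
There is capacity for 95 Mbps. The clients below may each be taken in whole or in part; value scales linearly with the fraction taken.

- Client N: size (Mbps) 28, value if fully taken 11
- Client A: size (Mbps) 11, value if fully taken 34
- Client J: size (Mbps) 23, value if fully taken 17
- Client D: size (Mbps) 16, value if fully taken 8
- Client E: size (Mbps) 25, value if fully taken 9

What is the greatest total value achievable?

Sort by value density: Client A 34/11≈3.09, Client J 17/23≈0.739, Client D 8/16≈0.5, Client N 11/28≈0.393, Client E 9/25≈0.36.
Take all of Client A (11 Mbps, value 34) ; 84 Mbps left.
Take all of Client J (23 Mbps, value 17) ; 61 Mbps left.
Take all of Client D (16 Mbps, value 8) ; 45 Mbps left.
Take all of Client N (28 Mbps, value 11) ; 17 Mbps left.
Fill the last 17 Mbps with part of Client E: 17/25 of it earns 6.12.
Total value = 76.12.

76.12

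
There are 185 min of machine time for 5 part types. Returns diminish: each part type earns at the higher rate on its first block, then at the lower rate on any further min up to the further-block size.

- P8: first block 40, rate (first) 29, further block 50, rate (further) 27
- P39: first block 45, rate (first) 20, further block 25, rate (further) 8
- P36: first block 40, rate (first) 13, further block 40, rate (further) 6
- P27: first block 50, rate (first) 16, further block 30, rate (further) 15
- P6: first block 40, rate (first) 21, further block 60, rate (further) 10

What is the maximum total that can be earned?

4410

Treat each block as its own option and order by rate: P8/T1 29 > P8/T2 27 > P6/T1 21 > P39/T1 20 > P27/T1 16 > P27/T2 15 > P36/T1 13 > P6/T2 10 > P39/T2 8 > P36/T2 6.
P8/T1 (29): +40 → 145 left.
P8 T2 at 27: fill all 50 → 95 left.
Fill P6 T1 block (40 at 21) → 55 left.
P39 T1 at 20: fill all 45 → 10 left.
10 remain; put them into P27 T1 at 16.
Total = 29×40 + 27×50 + 21×40 + 20×45 + 16×10 = 4410.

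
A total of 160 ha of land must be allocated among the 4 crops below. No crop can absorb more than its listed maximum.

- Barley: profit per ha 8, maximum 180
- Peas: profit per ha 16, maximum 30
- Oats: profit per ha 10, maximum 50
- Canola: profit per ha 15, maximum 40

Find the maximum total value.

Highest profit per ha first: Peas 16 > Canola 15 > Oats 10 > Barley 8.
Peas: +30 to 30 (cap) ; 130 left.
Canola takes 40 to reach its cap of 40 ; 90 left.
Give Oats 50 to hit its cap of 50 ; 40 left.
Barley: +40 (room for 180) → 40. Pool exhausted.
Total = 8×40 + 16×30 + 10×50 + 15×40 = 1900.

1900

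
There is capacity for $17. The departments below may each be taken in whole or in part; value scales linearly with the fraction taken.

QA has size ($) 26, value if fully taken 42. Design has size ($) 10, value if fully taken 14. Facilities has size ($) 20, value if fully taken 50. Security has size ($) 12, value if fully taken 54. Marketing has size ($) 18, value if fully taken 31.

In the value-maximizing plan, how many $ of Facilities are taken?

Sort by value density: Security 54/12≈4.5, Facilities 50/20≈2.5, Marketing 31/18≈1.72, QA 42/26≈1.62, Design 14/10≈1.4.
Security: take in full, 12 $ for value 54 ; 5 left.
Only 5 $ remain; take 5/20 of Facilities for value 50×5/20 = 12.5.

5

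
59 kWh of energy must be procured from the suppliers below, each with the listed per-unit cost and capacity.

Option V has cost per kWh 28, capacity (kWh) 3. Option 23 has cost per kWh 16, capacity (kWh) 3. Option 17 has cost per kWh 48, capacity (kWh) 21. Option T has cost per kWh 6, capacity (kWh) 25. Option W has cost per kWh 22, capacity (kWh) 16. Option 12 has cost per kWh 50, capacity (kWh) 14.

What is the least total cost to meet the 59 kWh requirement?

Fill from the cheapest supplier first.
Take 25 from Option T at 6 ; need 34 more.
Option 23 at 16: take all 3 kWh ; 31 still needed.
Option W at 22: take all 16 kWh ; 15 still needed.
Option V at 28: take all 3 kWh ; 12 still needed.
Take 12 from Option 17 at 48 to finish.
Option 12: unused.
Cost = 25×6 + 3×16 + 16×22 + 3×28 + 12×48 = 1210.

1210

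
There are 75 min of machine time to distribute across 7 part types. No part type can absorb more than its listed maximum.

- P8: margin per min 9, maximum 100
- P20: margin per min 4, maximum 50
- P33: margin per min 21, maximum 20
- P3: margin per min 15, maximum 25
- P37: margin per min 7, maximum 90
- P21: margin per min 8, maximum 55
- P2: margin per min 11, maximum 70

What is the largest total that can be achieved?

Order the part types by margin per min: P33 21 > P3 15 > P2 11 > P8 9 > P21 8 > P37 7 > P20 4.
P33: +20 to 20 (cap) ; 55 left.
P3 takes 25 to reach its cap of 25 ; 30 left.
Only 30 left; P2 takes them to reach 30.
Total = 21×20 + 15×25 + 11×30 = 1125.

1125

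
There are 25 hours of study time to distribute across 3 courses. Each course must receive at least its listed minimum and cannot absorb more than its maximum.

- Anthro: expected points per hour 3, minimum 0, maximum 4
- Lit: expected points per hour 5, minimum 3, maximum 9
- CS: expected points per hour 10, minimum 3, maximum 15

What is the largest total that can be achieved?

198

Meeting every minimum uses 0+3+3 = 6 hours, leaving 19.
Order the courses by expected points per hour: CS 10 > Lit 5 > Anthro 3.
Give CS 12 more to hit its cap of 15 → 7 left.
Lit takes 6 more to reach its cap of 9 → 1 left.
Anthro has room for 4 more but only 1 remain, so it gets 1.
Total = 3×1 + 5×9 + 10×15 = 198.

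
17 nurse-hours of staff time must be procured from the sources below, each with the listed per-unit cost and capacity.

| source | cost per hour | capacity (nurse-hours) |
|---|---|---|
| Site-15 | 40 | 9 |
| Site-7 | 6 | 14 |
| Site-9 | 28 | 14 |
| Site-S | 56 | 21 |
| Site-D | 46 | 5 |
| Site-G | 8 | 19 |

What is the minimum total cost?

Use sources in increasing cost order.
Site-7 (6): use full 14 ; 3 nurse-hours to go.
Site-G at 8: take 3 of its 19 ; requirement met.
Site-9, Site-15, Site-D, Site-S: unused.
Cost = 14×6 + 3×8 = 108.

108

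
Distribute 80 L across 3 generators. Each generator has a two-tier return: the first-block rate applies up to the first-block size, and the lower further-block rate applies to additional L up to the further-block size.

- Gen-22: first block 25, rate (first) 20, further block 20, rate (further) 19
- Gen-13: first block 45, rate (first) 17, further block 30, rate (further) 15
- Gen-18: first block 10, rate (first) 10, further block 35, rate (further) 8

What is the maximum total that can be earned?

Order all 6 blocks by rate: Gen-22/T1 20 > Gen-22/T2 19 > Gen-13/T1 17 > Gen-13/T2 15 > Gen-18/T1 10 > Gen-18/T2 8.
Gen-22 T1 at 20: fill all 25 → 55 left.
Fill Gen-22 T2 block (20 at 19) → 35 left.
Gen-13/T1: +35 of 45 at 17; pool empty.
Total = 20×25 + 19×20 + 17×35 = 1475.

1475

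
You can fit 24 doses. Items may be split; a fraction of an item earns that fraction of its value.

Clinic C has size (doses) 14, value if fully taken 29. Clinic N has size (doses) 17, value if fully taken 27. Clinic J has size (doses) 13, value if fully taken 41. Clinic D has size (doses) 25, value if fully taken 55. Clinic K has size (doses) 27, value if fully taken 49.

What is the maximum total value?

65.2

Rank by value-to-size ratio: Clinic J 41/13≈3.15, Clinic D 55/25≈2.2, Clinic C 29/14≈2.07, Clinic K 49/27≈1.81, Clinic N 27/17≈1.59.
All 13 doses of Clinic J fit (value 41) — 11 remain.
Fill the last 11 doses with part of Clinic D: 11/25 of it earns 24.2.
Total value = 65.2.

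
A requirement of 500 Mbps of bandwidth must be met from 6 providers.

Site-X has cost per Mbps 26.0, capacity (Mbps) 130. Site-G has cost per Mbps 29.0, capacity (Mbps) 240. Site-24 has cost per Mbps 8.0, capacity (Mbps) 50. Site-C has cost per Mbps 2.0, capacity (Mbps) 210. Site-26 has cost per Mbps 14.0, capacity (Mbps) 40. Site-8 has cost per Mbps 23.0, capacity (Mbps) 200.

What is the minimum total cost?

Cheapest first:
Take 210 from Site-C at 2.0 → need 290 more.
Site-24 (8.0): use full 50 → 240 Mbps to go.
Site-26 at 14.0: take all 40 Mbps → 200 still needed.
Site-8 at 23.0: take all 200 Mbps → 0 still needed.
Site-X, Site-G: unused.
Cost = 210×2.0 + 50×8.0 + 40×14.0 + 200×23.0 = 5980.

5980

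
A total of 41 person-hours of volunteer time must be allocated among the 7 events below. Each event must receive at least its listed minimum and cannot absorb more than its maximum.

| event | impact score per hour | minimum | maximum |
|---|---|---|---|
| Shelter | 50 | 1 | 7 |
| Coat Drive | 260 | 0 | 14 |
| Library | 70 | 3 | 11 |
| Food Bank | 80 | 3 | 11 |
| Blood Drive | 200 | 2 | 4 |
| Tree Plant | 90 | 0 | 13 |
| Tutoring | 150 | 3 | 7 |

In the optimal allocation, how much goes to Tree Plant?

9

Meeting every minimum uses 1+0+3+3+2+0+3 = 12 person-hours, leaving 29.
Rank by impact score per hour: Coat Drive 260 > Blood Drive 200 > Tutoring 150 > Tree Plant 90 > Food Bank 80 > Library 70 > Shelter 50.
Coat Drive takes 14 more to reach its cap of 14 → 15 left.
Blood Drive takes 2 more to reach its cap of 4 → 13 left.
Tutoring: +4 to 7 (cap) → 9 left.
Only 9 left; Tree Plant takes them to reach 9.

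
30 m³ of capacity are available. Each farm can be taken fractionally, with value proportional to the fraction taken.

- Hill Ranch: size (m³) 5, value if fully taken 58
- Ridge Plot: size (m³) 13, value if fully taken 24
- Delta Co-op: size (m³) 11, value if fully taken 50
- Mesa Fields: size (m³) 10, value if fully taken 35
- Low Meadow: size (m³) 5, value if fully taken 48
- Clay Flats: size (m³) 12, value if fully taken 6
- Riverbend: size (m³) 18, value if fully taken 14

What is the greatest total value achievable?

Rank by value-to-size ratio: Hill Ranch 58/5≈11.6, Low Meadow 48/5≈9.6, Delta Co-op 50/11≈4.55, Mesa Fields 35/10≈3.5, Ridge Plot 24/13≈1.85, Riverbend 14/18≈0.778, Clay Flats 6/12≈0.5.
Hill Ranch: take in full, 5 m³ for value 58 — 25 left.
Take all of Low Meadow (5 m³, value 48) — 20 m³ left.
Delta Co-op: take in full, 11 m³ for value 50 — 9 left.
9 m³ left: a 9/10 share of Mesa Fields gives 35×9/10 = 31.5.
Total value = 187.5.

187.5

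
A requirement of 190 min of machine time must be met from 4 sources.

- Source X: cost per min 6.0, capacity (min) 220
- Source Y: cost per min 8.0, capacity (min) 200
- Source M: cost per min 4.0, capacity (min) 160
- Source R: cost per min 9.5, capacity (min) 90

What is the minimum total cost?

Cheapest first:
Take 160 from Source M at 4.0 → need 30 more.
Take 30 from Source X at 6.0 to finish.
Source Y, Source R: unused.
Cost = 160×4.0 + 30×6.0 = 820.

820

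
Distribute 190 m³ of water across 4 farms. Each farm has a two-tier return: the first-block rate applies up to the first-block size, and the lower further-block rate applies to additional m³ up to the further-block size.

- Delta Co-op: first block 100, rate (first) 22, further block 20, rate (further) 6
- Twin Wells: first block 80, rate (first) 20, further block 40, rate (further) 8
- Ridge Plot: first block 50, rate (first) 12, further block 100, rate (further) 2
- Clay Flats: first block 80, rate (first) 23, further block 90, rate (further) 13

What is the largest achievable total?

4240

Order all 8 blocks by rate: Clay Flats/T1 23 > Delta Co-op/T1 22 > Twin Wells/T1 20 > Clay Flats/T2 13 > Ridge Plot/T1 12 > Twin Wells/T2 8 > Delta Co-op/T2 6 > Ridge Plot/T2 2.
Fill Clay Flats T1 block (80 at 23) → 110 left.
Fill Delta Co-op T1 block (100 at 22) → 10 left.
Twin Wells/T1: +10 of 80 at 20; pool empty.
Total = 23×80 + 22×100 + 20×10 = 4240.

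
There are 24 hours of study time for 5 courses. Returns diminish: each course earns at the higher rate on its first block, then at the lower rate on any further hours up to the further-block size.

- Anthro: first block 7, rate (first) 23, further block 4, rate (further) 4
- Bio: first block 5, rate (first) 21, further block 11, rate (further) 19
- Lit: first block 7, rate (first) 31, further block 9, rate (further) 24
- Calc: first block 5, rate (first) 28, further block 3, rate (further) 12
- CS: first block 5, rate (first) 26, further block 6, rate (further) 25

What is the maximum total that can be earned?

Rank every tier by rate: Lit/tier1 31 > Calc/tier1 28 > CS/tier1 26 > CS/tier2 25 > Lit/tier2 24 > Anthro/tier1 23 > Bio/tier1 21 > Bio/tier2 19 > Calc/tier2 12 > Anthro/tier2 4.
Lit/tier1 (31): +7 — 17 left.
Calc/tier1 (28): +5 — 12 left.
Fill CS tier1 block (5 at 26) — 7 left.
CS tier2 at 25: fill all 6 — 1 left.
Lit tier2 at 24: only 1 left, fill 1.
Total = 31×7 + 28×5 + 26×5 + 25×6 + 24×1 = 661.

661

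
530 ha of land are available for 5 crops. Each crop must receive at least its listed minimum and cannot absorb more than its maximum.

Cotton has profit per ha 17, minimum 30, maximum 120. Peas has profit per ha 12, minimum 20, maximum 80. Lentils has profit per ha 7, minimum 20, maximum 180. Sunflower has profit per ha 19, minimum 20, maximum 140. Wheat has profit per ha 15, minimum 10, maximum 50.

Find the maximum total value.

Meeting every minimum uses 30+20+20+20+10 = 100 ha, leaving 430.
Rank by profit per ha: Sunflower 19 > Cotton 17 > Wheat 15 > Peas 12 > Lentils 7.
Sunflower: +120 to 140 (cap) ; 310 left.
Cotton: +90 to 120 (cap) ; 220 left.
Wheat: +40 to 50 (cap) ; 180 left.
Give Peas 60 more to hit its cap of 80 ; 120 left.
Lentils: +120 (room for 160) → 140. Pool exhausted.
Total = 17×120 + 12×80 + 7×140 + 19×140 + 15×50 = 7390.

7390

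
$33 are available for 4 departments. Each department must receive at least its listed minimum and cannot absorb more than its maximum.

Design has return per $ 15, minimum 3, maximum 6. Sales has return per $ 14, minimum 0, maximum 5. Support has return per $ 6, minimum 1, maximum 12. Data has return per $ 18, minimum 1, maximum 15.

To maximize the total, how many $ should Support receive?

Meeting every minimum uses 3+0+1+1 = 5 $, leaving 28.
Order the departments by return per $: Data 18 > Design 15 > Sales 14 > Support 6.
Data: +14 to 15 (cap) ; 14 left.
Give Design 3 more to hit its cap of 6 ; 11 left.
Sales: +5 to 5 (cap) ; 6 left.
Support: +6 (room for 11) → 7. Pool exhausted.

7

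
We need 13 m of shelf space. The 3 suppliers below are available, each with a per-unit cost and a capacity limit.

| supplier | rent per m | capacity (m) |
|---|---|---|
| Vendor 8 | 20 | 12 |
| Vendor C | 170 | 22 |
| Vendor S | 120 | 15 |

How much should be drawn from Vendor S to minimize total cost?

Fill from the cheapest supplier first.
Vendor 8 at 20: take all 12 m ; 1 still needed.
Vendor S at 120: take 1 of its 15 ; requirement met.
Vendor C: unused.

1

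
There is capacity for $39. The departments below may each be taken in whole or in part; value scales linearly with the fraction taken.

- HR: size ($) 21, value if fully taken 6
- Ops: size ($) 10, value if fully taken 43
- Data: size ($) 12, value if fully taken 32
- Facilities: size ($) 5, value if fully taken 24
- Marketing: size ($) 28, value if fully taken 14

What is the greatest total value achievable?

105

Sort by value density: Facilities 24/5≈4.8, Ops 43/10≈4.3, Data 32/12≈2.67, Marketing 14/28≈0.5, HR 6/21≈0.286.
Facilities: take in full, 5 $ for value 24 → 34 left.
Take all of Ops (10 $, value 43) → 24 $ left.
Take all of Data (12 $, value 32) → 12 $ left.
Fill the last 12 $ with part of Marketing: 12/28 of it earns 6.
Total value = 105.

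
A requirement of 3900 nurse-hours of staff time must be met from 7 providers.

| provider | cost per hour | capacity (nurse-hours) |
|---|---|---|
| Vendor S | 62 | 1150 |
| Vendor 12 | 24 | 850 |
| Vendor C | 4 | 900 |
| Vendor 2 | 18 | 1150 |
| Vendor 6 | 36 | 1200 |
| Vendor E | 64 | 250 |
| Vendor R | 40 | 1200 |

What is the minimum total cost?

80700

Cheapest first:
Vendor C (4): use full 900 ; 3000 nurse-hours to go.
Take 1150 from Vendor 2 at 18 ; need 1850 more.
Vendor 12 (24): use full 850 ; 1000 nurse-hours to go.
Vendor 6 at 36: take 1000 of its 1200 ; requirement met.
Vendor R, Vendor S, Vendor E: unused.
Cost = 900×4 + 1150×18 + 850×24 + 1000×36 = 80700.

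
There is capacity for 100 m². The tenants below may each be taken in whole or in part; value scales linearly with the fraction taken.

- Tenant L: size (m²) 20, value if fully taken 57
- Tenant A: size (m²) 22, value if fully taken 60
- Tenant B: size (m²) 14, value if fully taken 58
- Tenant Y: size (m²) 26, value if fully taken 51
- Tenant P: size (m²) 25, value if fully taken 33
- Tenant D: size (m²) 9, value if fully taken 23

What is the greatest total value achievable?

Best value per unit of size first: Tenant B 58/14≈4.14, Tenant L 57/20≈2.85, Tenant A 60/22≈2.73, Tenant D 23/9≈2.56, Tenant Y 51/26≈1.96, Tenant P 33/25≈1.32.
All 14 m² of Tenant B fit (value 58) ; 86 remain.
Take all of Tenant L (20 m², value 57) ; 66 m² left.
All 22 m² of Tenant A fit (value 60) ; 44 remain.
Tenant D: take in full, 9 m² for value 23 ; 35 left.
All 26 m² of Tenant Y fit (value 51) ; 9 remain.
Fill the last 9 m² with part of Tenant P: 9/25 of it earns 11.88.
Total value = 260.88.

260.88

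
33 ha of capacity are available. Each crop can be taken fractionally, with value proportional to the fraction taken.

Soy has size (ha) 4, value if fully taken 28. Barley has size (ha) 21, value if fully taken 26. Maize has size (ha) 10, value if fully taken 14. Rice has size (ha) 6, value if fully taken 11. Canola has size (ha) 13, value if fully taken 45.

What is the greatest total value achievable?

98

Rank by value-to-size ratio: Soy 28/4≈7, Canola 45/13≈3.46, Rice 11/6≈1.83, Maize 14/10≈1.4, Barley 26/21≈1.24.
All 4 ha of Soy fit (value 28) ; 29 remain.
Take all of Canola (13 ha, value 45) ; 16 ha left.
Rice: take in full, 6 ha for value 11 ; 10 left.
All 10 ha of Maize fit (value 14) ; 0 remain.
Total value = 98.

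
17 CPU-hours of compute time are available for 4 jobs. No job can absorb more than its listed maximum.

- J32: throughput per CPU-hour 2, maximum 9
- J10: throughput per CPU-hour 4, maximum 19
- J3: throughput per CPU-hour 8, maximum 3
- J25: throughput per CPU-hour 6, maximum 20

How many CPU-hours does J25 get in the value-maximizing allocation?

14

Order the jobs by throughput per CPU-hour: J3 8 > J25 6 > J10 4 > J32 2.
J3: +3 to 3 (cap) ; 14 left.
J25 has room for 20 but only 14 remain, so it gets 14.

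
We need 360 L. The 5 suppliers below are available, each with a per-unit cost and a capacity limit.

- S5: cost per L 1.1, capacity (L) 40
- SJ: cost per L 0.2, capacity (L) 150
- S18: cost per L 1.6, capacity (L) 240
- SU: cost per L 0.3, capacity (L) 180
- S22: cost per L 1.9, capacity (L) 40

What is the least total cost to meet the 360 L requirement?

Fill from the cheapest supplier first.
SJ at 0.2: take all 150 L — 210 still needed.
SU at 0.3: take all 180 L — 30 still needed.
S5 (1.1): take the remaining 30 — done.
S18, S22: unused.
Cost = 150×0.2 + 180×0.3 + 30×1.1 = 117.

117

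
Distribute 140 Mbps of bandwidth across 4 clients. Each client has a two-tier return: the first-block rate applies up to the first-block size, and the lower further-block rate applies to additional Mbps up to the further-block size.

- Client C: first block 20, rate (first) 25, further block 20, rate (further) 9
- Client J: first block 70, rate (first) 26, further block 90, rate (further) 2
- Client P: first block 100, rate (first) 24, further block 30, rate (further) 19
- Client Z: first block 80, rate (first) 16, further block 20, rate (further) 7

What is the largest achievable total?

Treat each block as its own option and order by rate: Client J/tier1 26 > Client C/tier1 25 > Client P/tier1 24 > Client P/tier2 19 > Client Z/tier1 16 > Client C/tier2 9 > Client Z/tier2 7 > Client J/tier2 2.
Client J tier1 at 26: fill all 70 — 70 left.
Client C/tier1 (25): +20 — 50 left.
Client P tier1 at 24: only 50 left, fill 50.
Total = 26×70 + 25×20 + 24×50 = 3520.

3520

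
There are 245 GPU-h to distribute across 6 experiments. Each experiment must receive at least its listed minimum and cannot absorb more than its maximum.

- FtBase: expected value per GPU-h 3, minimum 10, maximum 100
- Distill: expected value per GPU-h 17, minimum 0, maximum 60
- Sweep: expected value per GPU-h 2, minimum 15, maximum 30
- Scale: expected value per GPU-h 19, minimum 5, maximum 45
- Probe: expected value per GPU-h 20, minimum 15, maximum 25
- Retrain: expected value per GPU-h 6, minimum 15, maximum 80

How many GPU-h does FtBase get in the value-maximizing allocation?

Meeting every minimum uses 10+0+15+5+15+15 = 60 GPU-h, leaving 185.
Rank by expected value per GPU-h: Probe 20 > Scale 19 > Distill 17 > Retrain 6 > FtBase 3 > Sweep 2.
Give Probe 10 more to hit its cap of 25 — 175 left.
Scale: +40 to 45 (cap) — 135 left.
Distill: +60 to 60 (cap) — 75 left.
Retrain takes 65 more to reach its cap of 80 — 10 left.
FtBase has room for 90 more but only 10 remain, so it gets 20.

20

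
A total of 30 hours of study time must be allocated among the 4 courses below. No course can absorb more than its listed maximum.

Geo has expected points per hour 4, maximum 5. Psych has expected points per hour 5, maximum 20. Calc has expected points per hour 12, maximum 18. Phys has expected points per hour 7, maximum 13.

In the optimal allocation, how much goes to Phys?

12

Order the courses by expected points per hour: Calc 12 > Phys 7 > Psych 5 > Geo 4.
Calc takes 18 to reach its cap of 18 — 12 left.
Only 12 left; Phys takes them to reach 12.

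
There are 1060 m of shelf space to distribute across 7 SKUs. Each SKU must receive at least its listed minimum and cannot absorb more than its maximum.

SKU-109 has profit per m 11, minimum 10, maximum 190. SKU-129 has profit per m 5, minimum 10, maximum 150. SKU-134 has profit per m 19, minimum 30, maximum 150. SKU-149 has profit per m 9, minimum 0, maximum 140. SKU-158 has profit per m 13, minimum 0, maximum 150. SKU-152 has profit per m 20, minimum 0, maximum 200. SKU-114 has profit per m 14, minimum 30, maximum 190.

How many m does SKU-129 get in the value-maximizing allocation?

40

Meeting every minimum uses 10+10+30+0+0+0+30 = 80 m, leaving 980.
Highest profit per m first: SKU-152 20 > SKU-134 19 > SKU-114 14 > SKU-158 13 > SKU-109 11 > SKU-149 9 > SKU-129 5.
SKU-152 takes 200 more to reach its cap of 200 — 780 left.
Give SKU-134 120 more to hit its cap of 150 — 660 left.
Give SKU-114 160 more to hit its cap of 190 — 500 left.
SKU-158 takes 150 more to reach its cap of 150 — 350 left.
SKU-109 takes 180 more to reach its cap of 190 — 170 left.
SKU-149 takes 140 more to reach its cap of 140 — 30 left.
SKU-129 has room for 140 more but only 30 remain, so it gets 40.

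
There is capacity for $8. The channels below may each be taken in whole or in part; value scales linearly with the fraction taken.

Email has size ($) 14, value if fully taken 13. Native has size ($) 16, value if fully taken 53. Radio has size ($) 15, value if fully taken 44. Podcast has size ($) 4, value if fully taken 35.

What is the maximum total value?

Rank by value-to-size ratio: Podcast 35/4≈8.75, Native 53/16≈3.31, Radio 44/15≈2.93, Email 13/14≈0.929.
All 4 $ of Podcast fit (value 35) → 4 remain.
4 $ left: a 4/16 share of Native gives 53×4/16 = 13.25.
Total value = 48.25.

48.25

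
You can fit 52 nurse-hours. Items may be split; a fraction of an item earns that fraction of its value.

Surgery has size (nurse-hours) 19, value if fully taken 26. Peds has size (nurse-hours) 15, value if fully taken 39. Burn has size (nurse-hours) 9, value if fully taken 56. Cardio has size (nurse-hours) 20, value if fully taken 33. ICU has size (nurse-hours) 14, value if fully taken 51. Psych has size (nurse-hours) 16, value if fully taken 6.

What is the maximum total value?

169.1

Rank by value-to-size ratio: Burn 56/9≈6.22, ICU 51/14≈3.64, Peds 39/15≈2.6, Cardio 33/20≈1.65, Surgery 26/19≈1.37, Psych 6/16≈0.375.
Burn: take in full, 9 nurse-hours for value 56 — 43 left.
Take all of ICU (14 nurse-hours, value 51) — 29 nurse-hours left.
Take all of Peds (15 nurse-hours, value 39) — 14 nurse-hours left.
Only 14 nurse-hours remain; take 14/20 of Cardio for value 33×14/20 = 23.1.
Total value = 169.1.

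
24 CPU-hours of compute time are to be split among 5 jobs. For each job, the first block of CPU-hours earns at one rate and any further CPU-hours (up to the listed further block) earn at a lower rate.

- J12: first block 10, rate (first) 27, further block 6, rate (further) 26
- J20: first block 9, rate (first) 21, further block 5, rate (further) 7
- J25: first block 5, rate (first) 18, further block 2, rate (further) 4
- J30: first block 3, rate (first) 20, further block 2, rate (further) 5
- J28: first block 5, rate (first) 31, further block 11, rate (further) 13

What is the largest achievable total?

Order all 10 blocks by rate: J28/tier1 31 > J12/tier1 27 > J12/tier2 26 > J20/tier1 21 > J30/tier1 20 > J25/tier1 18 > J28/tier2 13 > J20/tier2 7 > J30/tier2 5 > J25/tier2 4.
Fill J28 tier1 block (5 at 31) — 19 left.
J12 tier1 at 27: fill all 10 — 9 left.
J12/tier2 (26): +6 — 3 left.
J20 tier1 at 21: only 3 left, fill 3.
Total = 31×5 + 27×10 + 26×6 + 21×3 = 644.

644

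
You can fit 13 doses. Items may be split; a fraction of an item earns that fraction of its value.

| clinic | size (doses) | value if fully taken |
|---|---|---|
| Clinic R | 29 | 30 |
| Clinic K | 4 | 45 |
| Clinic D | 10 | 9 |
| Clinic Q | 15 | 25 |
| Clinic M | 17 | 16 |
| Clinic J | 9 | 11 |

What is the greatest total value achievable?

60

Sort by value density: Clinic K 45/4≈11.2, Clinic Q 25/15≈1.67, Clinic J 11/9≈1.22, Clinic R 30/29≈1.03, Clinic M 16/17≈0.941, Clinic D 9/10≈0.9.
Take all of Clinic K (4 doses, value 45) → 9 doses left.
Fill the last 9 doses with part of Clinic Q: 9/15 of it earns 15.
Total value = 60.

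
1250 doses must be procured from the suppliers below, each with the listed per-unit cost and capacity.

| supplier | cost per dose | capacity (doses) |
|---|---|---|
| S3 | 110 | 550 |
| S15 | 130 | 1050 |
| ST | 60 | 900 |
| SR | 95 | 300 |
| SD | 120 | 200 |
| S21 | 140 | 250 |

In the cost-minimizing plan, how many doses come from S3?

50

Cheapest first:
ST (60): use full 900 — 350 doses to go.
Take 300 from SR at 95 — need 50 more.
S3 (110): take the remaining 50 — done.
SD, S15, S21: unused.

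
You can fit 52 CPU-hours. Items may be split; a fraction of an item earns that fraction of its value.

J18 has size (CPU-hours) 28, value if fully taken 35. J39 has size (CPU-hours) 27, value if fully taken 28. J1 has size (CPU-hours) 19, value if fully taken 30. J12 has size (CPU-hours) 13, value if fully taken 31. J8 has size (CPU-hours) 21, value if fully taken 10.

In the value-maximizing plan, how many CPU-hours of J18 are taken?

Rank by value-to-size ratio: J12 31/13≈2.38, J1 30/19≈1.58, J18 35/28≈1.25, J39 28/27≈1.04, J8 10/21≈0.476.
J12: take in full, 13 CPU-hours for value 31 → 39 left.
Take all of J1 (19 CPU-hours, value 30) → 20 CPU-hours left.
20 CPU-hours left: a 20/28 share of J18 gives 35×20/28 = 25.

20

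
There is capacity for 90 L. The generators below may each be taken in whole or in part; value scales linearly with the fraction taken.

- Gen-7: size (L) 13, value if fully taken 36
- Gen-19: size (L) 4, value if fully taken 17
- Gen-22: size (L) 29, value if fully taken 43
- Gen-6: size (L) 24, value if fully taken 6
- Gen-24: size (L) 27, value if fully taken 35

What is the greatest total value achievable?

Rank by value-to-size ratio: Gen-19 17/4≈4.25, Gen-7 36/13≈2.77, Gen-22 43/29≈1.48, Gen-24 35/27≈1.3, Gen-6 6/24≈0.25.
Take all of Gen-19 (4 L, value 17) → 86 L left.
Gen-7: take in full, 13 L for value 36 → 73 left.
Take all of Gen-22 (29 L, value 43) → 44 L left.
Gen-24: take in full, 27 L for value 35 → 17 left.
Only 17 L remain; take 17/24 of Gen-6 for value 6×17/24 = 4.25.
Total value = 135.25.

135.25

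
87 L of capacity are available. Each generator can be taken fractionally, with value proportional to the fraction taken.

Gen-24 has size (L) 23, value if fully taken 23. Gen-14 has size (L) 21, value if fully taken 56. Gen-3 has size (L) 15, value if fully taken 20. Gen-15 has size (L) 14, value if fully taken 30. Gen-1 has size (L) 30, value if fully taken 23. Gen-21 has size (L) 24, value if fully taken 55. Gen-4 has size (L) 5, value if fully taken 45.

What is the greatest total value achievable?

Best value per unit of size first: Gen-4 45/5≈9, Gen-14 56/21≈2.67, Gen-21 55/24≈2.29, Gen-15 30/14≈2.14, Gen-3 20/15≈1.33, Gen-24 23/23≈1, Gen-1 23/30≈0.767.
Take all of Gen-4 (5 L, value 45) → 82 L left.
Gen-14: take in full, 21 L for value 56 → 61 left.
All 24 L of Gen-21 fit (value 55) → 37 remain.
Gen-15: take in full, 14 L for value 30 → 23 left.
Take all of Gen-3 (15 L, value 20) → 8 L left.
Fill the last 8 L with part of Gen-24: 8/23 of it earns 8.
Total value = 214.

214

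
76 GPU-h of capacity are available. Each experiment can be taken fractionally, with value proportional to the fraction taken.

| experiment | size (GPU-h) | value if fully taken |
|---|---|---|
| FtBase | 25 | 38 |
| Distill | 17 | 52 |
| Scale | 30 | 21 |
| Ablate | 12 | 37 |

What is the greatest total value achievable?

142.4

Sort by value density: Ablate 37/12≈3.08, Distill 52/17≈3.06, FtBase 38/25≈1.52, Scale 21/30≈0.7.
Take all of Ablate (12 GPU-h, value 37) ; 64 GPU-h left.
Distill: take in full, 17 GPU-h for value 52 ; 47 left.
FtBase: take in full, 25 GPU-h for value 38 ; 22 left.
22 GPU-h left: a 22/30 share of Scale gives 21×22/30 = 15.4.
Total value = 142.4.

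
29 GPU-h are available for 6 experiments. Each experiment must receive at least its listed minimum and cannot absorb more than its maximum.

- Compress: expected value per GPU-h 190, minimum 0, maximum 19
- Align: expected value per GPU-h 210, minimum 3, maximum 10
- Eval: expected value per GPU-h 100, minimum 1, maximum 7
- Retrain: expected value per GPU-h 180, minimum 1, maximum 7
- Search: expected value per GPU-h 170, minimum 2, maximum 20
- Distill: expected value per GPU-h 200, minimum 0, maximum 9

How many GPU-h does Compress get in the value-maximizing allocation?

Meeting every minimum uses 0+3+1+1+2+0 = 7 GPU-h, leaving 22.
Order the experiments by expected value per GPU-h: Align 210 > Distill 200 > Compress 190 > Retrain 180 > Search 170 > Eval 100.
Align: +7 to 10 (cap) ; 15 left.
Distill takes 9 more to reach its cap of 9 ; 6 left.
Only 6 left; Compress takes them to reach 6.

6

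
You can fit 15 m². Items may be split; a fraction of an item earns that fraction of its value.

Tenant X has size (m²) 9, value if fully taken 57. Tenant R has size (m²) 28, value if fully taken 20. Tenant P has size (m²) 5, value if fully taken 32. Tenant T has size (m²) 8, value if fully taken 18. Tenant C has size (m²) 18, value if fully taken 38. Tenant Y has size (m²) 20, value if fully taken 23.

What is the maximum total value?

91.25

Rank by value-to-size ratio: Tenant P 32/5≈6.4, Tenant X 57/9≈6.33, Tenant T 18/8≈2.25, Tenant C 38/18≈2.11, Tenant Y 23/20≈1.15, Tenant R 20/28≈0.714.
Take all of Tenant P (5 m², value 32) → 10 m² left.
Take all of Tenant X (9 m², value 57) → 1 m² left.
1 m² left: a 1/8 share of Tenant T gives 18×1/8 = 2.25.
Total value = 91.25.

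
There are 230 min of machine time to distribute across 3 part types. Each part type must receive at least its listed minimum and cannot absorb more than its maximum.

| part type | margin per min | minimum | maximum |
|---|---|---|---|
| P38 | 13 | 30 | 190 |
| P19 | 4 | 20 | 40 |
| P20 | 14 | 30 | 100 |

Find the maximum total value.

2910

Meeting every minimum uses 30+20+30 = 80 min, leaving 150.
Rank by margin per min: P20 14 > P38 13 > P19 4.
P20 takes 70 more to reach its cap of 100 — 80 left.
P38: +80 (room for 160) → 110. Pool exhausted.
Total = 13×110 + 4×20 + 14×100 = 2910.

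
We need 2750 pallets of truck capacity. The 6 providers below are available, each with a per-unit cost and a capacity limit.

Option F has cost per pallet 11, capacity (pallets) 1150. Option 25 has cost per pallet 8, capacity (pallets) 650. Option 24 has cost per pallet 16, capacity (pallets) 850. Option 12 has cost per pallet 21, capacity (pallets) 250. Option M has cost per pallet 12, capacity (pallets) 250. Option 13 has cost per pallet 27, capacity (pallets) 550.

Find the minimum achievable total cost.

Cheapest first:
Option 25 at 8: take all 650 pallets → 2100 still needed.
Take 1150 from Option F at 11 → need 950 more.
Option M at 12: take all 250 pallets → 700 still needed.
Option 24 (16): take the remaining 700 → done.
Option 12, Option 13: unused.
Cost = 650×8 + 1150×11 + 250×12 + 700×16 = 32050.

32050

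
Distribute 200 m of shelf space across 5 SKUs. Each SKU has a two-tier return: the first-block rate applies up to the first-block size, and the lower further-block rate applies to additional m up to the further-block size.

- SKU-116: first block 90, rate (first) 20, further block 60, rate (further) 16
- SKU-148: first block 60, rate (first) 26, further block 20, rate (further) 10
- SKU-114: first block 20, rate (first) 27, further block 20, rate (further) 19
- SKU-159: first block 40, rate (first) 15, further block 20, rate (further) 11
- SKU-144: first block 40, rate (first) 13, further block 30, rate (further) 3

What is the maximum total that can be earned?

4440

Rank every tier by rate: SKU-114/T1 27 > SKU-148/T1 26 > SKU-116/T1 20 > SKU-114/T2 19 > SKU-116/T2 16 > SKU-159/T1 15 > SKU-144/T1 13 > SKU-159/T2 11 > SKU-148/T2 10 > SKU-144/T2 3.
SKU-114 T1 at 27: fill all 20 → 180 left.
SKU-148 T1 at 26: fill all 60 → 120 left.
Fill SKU-116 T1 block (90 at 20) → 30 left.
SKU-114 T2 at 19: fill all 20 → 10 left.
SKU-116/T2: +10 of 60 at 16; pool empty.
Total = 27×20 + 26×60 + 20×90 + 19×20 + 16×10 = 4440.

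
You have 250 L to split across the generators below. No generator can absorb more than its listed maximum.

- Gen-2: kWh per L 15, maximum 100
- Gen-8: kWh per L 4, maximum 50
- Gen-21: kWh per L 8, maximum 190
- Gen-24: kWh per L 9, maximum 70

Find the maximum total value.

2770

Highest kWh per L first: Gen-2 15 > Gen-24 9 > Gen-21 8 > Gen-8 4.
Gen-2 takes 100 to reach its cap of 100 ; 150 left.
Gen-24 takes 70 to reach its cap of 70 ; 80 left.
Gen-21 has room for 190 but only 80 remain, so it gets 80.
Total = 15×100 + 8×80 + 9×70 = 2770.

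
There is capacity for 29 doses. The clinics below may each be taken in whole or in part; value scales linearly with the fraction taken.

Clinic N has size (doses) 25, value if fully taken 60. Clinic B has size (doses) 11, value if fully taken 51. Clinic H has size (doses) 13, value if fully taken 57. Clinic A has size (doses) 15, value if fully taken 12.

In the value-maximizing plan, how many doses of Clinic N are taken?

Sort by value density: Clinic B 51/11≈4.64, Clinic H 57/13≈4.38, Clinic N 60/25≈2.4, Clinic A 12/15≈0.8.
All 11 doses of Clinic B fit (value 51) → 18 remain.
Take all of Clinic H (13 doses, value 57) → 5 doses left.
Fill the last 5 doses with part of Clinic N: 5/25 of it earns 12.

5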